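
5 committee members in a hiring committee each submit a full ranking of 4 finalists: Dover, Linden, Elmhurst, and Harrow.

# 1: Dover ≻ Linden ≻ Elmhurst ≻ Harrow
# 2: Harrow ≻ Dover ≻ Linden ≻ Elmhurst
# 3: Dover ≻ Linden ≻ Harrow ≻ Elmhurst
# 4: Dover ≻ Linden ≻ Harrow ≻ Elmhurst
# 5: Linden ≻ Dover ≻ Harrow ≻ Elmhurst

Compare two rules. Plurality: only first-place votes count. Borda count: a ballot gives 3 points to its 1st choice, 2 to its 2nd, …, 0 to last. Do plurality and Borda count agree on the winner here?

Yes

Plurality first-place counts: Dover 3, Linden 1, Elmhurst 0, Harrow 1 → Dover.
Borda totals: Dover 13, Linden 10, Elmhurst 1, Harrow 6 → Dover.
The two rules agree on Dover.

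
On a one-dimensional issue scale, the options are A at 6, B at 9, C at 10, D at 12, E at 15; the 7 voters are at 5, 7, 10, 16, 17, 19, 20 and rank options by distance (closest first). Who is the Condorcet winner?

E

With single-peaked preferences on a line, the Condorcet winner is the candidate closest to the median voter.
The median voter (position 16) is closest to E at 15.
Check: E vs C — voters closer to E: 4 of 7.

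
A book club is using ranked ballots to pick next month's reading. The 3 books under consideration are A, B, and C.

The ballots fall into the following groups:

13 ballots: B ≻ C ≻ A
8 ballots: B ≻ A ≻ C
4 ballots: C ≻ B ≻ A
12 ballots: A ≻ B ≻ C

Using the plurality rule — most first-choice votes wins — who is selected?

First-place vote totals:
  A: 12
  B: 21
  C: 4
B has the most first-place votes.

B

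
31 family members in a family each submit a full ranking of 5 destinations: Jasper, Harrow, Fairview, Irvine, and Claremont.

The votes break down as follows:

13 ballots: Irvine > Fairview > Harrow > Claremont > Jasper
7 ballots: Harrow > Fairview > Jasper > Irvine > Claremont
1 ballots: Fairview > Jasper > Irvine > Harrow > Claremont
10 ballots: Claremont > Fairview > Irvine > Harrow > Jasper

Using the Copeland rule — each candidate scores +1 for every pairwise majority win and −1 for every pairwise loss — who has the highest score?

Fairview

Pairwise results:
  Jasper vs Harrow: Harrow wins 30–1.
  Jasper vs Fairview: Fairview wins 31–0.
  Jasper vs Irvine: Irvine wins 23–8.
  Jasper vs Claremont: Claremont wins 23–8.
  Harrow vs Fairview: Fairview wins 24–7.
  Harrow vs Irvine: Irvine wins 24–7.
  Harrow vs Claremont: Harrow wins 21–10.
  Fairview vs Irvine: Fairview wins 18–13.
  Fairview vs Claremont: Fairview wins 21–10.
  Irvine vs Claremont: Irvine wins 21–10.
Copeland scores (wins − losses):
  Jasper: 0 − 4 = -4
  Harrow: 2 − 2 = 0
  Fairview: 4 − 0 = 4
  Irvine: 3 − 1 = 2
  Claremont: 1 − 3 = -2
Fairview has the best Copeland score.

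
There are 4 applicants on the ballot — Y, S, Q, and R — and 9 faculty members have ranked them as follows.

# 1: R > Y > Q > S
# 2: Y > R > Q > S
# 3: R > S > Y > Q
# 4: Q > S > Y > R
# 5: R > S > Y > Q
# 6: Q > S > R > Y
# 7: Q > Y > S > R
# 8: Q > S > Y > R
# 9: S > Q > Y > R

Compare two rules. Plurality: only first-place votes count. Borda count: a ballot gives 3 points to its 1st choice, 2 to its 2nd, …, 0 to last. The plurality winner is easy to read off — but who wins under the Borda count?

Plurality first-place counts: Y 1, S 1, Q 4, R 3 → Q.
Borda totals: Y 12, S 14, Q 16, R 12 → Q.

Q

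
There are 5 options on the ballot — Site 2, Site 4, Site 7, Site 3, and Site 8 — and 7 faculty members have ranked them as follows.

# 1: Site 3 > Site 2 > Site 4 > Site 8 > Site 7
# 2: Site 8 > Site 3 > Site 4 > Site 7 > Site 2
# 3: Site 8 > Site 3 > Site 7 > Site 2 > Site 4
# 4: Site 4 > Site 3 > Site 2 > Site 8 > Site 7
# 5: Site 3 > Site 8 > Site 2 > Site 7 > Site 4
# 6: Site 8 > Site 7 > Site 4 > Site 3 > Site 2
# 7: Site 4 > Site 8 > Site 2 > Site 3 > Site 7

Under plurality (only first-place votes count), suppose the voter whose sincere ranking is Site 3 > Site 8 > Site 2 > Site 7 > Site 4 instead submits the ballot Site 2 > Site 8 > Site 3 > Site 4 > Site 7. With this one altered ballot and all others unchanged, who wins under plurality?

Site 8

First-place totals with the altered ballot: Site 2 1, Site 4 2, Site 7 0, Site 3 1, Site 8 3.
The winner is unchanged: still Site 8.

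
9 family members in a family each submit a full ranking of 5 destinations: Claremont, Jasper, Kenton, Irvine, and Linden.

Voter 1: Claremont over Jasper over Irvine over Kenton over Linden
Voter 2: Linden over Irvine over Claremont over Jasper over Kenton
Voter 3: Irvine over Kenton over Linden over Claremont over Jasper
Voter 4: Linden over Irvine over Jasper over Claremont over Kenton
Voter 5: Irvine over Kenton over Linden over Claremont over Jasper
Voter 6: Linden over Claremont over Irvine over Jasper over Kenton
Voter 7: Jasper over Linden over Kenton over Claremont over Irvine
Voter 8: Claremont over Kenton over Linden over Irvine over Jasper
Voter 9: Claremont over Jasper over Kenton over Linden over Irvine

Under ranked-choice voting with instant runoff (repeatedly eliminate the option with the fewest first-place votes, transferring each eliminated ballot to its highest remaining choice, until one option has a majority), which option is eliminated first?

Kenton

Round 1: Claremont 3, Linden 3, Irvine 2, Jasper 1, Kenton 0. Kenton has the fewest and is eliminated.
Round 2: Claremont 3, Linden 3, Irvine 2, Jasper 1. Jasper has the fewest and is eliminated.
Round 3: Linden 4, Claremont 3, Irvine 2. Irvine has the fewest and is eliminated.
Round 4: Linden 6, Claremont 3. Linden has a majority.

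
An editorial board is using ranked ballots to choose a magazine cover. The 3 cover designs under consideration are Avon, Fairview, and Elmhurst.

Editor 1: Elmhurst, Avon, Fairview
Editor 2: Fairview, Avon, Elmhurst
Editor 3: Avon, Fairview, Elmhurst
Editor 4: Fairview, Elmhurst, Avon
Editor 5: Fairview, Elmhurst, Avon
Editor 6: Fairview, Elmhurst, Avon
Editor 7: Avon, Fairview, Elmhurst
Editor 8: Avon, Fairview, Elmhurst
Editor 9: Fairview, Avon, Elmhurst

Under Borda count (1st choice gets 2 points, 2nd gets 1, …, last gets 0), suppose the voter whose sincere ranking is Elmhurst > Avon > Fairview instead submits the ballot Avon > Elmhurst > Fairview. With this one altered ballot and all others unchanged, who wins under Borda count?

Fairview

Borda totals with the altered ballot: Avon 10, Fairview 13, Elmhurst 4.
The winner is unchanged: still Fairview.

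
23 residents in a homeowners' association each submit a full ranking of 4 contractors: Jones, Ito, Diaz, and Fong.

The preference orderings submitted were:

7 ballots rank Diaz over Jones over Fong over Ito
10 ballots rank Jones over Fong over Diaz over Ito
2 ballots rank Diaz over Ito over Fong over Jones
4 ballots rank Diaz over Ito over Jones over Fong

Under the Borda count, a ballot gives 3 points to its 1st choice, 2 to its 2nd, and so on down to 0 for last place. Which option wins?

Diaz

Borda scores:
  Jones: 7·2 + 10·3 + 2·0 + 4·1 = 48
  Ito: 7·0 + 10·0 + 2·2 + 4·2 = 12
  Diaz: 7·3 + 10·1 + 2·3 + 4·3 = 49
  Fong: 7·1 + 10·2 + 2·1 + 4·0 = 29
Diaz has the highest total.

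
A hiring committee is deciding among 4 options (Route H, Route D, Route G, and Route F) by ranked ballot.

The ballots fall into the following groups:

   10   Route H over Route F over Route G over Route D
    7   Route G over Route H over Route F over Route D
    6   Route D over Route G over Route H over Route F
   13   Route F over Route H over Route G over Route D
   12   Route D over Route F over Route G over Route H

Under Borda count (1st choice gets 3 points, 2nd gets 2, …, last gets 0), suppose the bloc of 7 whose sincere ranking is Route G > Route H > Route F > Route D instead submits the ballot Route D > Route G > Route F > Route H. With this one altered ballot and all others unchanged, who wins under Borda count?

Route F

Borda totals with the altered ballot: Route H 62, Route D 75, Route G 61, Route F 90.
The winner is unchanged: still Route F.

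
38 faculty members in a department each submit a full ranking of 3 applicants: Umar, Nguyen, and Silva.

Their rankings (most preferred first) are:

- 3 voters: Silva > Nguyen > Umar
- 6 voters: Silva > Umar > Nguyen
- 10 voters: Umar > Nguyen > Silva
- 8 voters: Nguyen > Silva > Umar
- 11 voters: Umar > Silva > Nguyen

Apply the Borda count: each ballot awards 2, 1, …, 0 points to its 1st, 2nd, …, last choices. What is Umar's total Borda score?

48

Borda scores:
  Umar: 3·0 + 6·1 + 10·2 + 8·0 + 11·2 = 48
  Nguyen: 3·1 + 6·0 + 10·1 + 8·2 + 11·0 = 29
  Silva: 3·2 + 6·2 + 10·0 + 8·1 + 11·1 = 37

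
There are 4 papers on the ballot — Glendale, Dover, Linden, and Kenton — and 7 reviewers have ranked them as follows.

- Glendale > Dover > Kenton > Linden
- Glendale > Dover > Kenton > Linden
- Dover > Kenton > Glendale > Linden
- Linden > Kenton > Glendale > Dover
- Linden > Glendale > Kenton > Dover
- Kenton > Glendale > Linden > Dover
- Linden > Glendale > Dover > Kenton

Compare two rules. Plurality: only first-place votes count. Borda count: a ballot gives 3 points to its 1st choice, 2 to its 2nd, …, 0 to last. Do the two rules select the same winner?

No

Plurality first-place counts: Glendale 2, Dover 1, Linden 3, Kenton 1 → Linden.
Borda totals: Glendale 14, Dover 8, Linden 10, Kenton 10 → Glendale.
The two rules disagree: plurality picks Linden, Borda picks Glendale.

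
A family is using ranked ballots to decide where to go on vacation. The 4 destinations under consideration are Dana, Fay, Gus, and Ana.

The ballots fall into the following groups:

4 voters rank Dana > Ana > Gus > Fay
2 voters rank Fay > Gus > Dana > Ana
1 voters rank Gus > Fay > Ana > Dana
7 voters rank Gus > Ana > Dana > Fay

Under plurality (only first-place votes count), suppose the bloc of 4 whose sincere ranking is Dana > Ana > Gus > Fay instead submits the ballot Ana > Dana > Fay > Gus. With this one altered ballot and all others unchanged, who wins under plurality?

Gus

First-place totals with the altered ballot: Dana 0, Fay 2, Gus 8, Ana 4.
The winner is unchanged: still Gus.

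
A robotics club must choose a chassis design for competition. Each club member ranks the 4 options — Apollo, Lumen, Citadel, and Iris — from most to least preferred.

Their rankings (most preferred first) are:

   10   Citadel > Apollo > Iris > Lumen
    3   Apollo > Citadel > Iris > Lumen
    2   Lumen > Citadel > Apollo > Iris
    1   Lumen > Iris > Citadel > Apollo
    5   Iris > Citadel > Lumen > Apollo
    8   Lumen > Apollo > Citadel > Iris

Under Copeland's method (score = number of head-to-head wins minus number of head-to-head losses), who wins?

Citadel

Pairwise results:
  Apollo vs Lumen: Lumen wins 16–13.
  Apollo vs Citadel: Citadel wins 18–11.
  Apollo vs Iris: Apollo wins 23–6.
  Lumen vs Citadel: Citadel wins 18–11.
  Lumen vs Iris: Iris wins 18–11.
  Citadel vs Iris: Citadel wins 23–6.
Copeland scores (wins − losses):
  Apollo: 1 − 2 = -1
  Lumen: 1 − 2 = -1
  Citadel: 3 − 0 = 3
  Iris: 1 − 2 = -1
Citadel has the best Copeland score.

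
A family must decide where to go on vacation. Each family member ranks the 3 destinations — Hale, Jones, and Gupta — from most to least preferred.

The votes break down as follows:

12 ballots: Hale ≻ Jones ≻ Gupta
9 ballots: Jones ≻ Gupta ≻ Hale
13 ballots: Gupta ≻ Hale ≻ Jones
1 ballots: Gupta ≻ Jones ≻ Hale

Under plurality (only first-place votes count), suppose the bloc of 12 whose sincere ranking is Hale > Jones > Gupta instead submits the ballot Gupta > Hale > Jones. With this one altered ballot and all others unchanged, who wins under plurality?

First-place totals with the altered ballot: Hale 0, Jones 9, Gupta 26.
The winner is unchanged: still Gupta.

Gupta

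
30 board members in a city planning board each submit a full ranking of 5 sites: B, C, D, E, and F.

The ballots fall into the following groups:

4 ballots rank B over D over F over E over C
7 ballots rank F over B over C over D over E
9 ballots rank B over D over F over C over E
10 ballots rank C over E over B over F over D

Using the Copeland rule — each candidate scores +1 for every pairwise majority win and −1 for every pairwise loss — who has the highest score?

Pairwise results:
  B vs C: B wins 20–10.
  B vs D: B wins 30–0.
  B vs E: B wins 20–10.
  B vs F: B wins 23–7.
  C vs D: C wins 17–13.
  C vs E: C wins 26–4.
  C vs F: F wins 20–10.
  D vs E: D wins 20–10.
  D vs F: F wins 17–13.
  E vs F: F wins 20–10.
Copeland scores (wins − losses):
  B: 4 − 0 = 4
  C: 2 − 2 = 0
  D: 1 − 3 = -2
  E: 0 − 4 = -4
  F: 3 − 1 = 2
B has the best Copeland score.

B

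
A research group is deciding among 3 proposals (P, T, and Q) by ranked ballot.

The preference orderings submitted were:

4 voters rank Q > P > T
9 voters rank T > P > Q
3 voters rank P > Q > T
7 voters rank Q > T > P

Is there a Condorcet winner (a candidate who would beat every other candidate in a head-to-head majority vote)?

Head-to-head results (23 voters total):
P vs T: T wins 16–7.
P vs Q: P wins 12–11.
T vs Q: Q wins 14–9.
No candidate beats all others: P beats Q beats T beats P, a majority cycle.

No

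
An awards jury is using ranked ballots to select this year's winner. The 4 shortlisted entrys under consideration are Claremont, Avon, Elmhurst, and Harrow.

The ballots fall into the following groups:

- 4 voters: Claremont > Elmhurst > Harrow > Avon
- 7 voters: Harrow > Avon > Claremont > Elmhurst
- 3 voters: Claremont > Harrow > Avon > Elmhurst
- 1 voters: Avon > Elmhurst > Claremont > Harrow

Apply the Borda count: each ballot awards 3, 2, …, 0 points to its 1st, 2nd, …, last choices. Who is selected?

Borda scores:
  Claremont: 4·3 + 7·1 + 3·3 + 1 = 29
  Avon: 4·0 + 7·2 + 3·1 + 3 = 20
  Elmhurst: 4·2 + 7·0 + 3·0 + 2 = 10
  Harrow: 4·1 + 7·3 + 3·2 + 0 = 31
Harrow has the highest total.

Harrow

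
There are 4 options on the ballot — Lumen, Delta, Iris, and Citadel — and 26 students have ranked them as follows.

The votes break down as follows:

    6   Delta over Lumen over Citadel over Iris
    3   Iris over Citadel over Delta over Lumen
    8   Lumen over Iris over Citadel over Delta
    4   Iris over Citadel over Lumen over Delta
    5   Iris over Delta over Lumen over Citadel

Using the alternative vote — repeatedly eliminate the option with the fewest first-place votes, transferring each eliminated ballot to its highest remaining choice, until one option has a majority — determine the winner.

Round 1: Iris 12, Lumen 8, Delta 6, Citadel 0. Citadel has the fewest and is eliminated.
Round 2: Iris 12, Lumen 8, Delta 6. Delta has the fewest and is eliminated.
Round 3: Lumen 14, Iris 12. Lumen has a majority.

Lumen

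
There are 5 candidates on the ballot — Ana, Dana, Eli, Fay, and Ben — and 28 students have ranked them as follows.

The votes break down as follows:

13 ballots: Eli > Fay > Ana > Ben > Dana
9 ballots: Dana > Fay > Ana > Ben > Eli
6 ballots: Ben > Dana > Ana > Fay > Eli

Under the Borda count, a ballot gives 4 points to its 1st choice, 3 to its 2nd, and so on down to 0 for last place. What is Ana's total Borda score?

56

Borda scores:
  Ana: 13·2 + 9·2 + 6·2 = 56
  Dana: 13·0 + 9·4 + 6·3 = 54
  Eli: 13·4 + 9·0 + 6·0 = 52
  Fay: 13·3 + 9·3 + 6·1 = 72
  Ben: 13·1 + 9·1 + 6·4 = 46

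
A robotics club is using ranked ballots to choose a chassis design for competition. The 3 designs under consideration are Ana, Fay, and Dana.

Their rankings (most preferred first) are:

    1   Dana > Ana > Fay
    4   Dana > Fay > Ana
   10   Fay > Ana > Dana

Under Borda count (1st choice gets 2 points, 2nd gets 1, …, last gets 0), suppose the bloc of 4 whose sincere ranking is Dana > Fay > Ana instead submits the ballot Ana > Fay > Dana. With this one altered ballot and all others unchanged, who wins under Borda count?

Borda totals with the altered ballot: Ana 19, Fay 24, Dana 2.
The winner is unchanged: still Fay.

Fay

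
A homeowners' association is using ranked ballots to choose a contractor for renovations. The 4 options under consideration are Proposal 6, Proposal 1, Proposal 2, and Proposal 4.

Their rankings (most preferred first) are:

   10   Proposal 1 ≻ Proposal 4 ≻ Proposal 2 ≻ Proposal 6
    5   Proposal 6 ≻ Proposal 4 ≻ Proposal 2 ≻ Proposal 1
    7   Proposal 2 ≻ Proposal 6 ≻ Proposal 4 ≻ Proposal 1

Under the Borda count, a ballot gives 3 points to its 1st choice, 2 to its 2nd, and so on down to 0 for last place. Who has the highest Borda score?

Proposal 4

Borda scores:
  Proposal 6: 10·0 + 5·3 + 7·2 = 29
  Proposal 1: 10·3 + 5·0 + 7·0 = 30
  Proposal 2: 10·1 + 5·1 + 7·3 = 36
  Proposal 4: 10·2 + 5·2 + 7·1 = 37
Proposal 4 has the highest total.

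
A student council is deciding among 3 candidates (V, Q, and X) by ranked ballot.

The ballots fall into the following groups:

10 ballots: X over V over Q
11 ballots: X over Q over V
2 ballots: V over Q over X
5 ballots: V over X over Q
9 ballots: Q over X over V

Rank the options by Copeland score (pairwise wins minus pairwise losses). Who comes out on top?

X

Pairwise results:
  V vs Q: Q wins 20–17.
  V vs X: X wins 30–7.
  Q vs X: X wins 26–11.
Copeland scores (wins − losses):
  V: 0 − 2 = -2
  Q: 1 − 1 = 0
  X: 2 − 0 = 2
X has the best Copeland score.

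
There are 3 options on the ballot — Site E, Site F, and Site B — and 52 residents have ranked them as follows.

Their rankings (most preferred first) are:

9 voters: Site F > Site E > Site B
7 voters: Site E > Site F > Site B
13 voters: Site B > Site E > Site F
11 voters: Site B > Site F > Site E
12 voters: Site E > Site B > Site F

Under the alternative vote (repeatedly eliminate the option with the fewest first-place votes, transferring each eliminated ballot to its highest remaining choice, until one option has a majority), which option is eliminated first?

Site F

Round 1: Site B 24, Site E 19, Site F 9. Site F has the fewest and is eliminated.
Round 2: Site E 28, Site B 24. Site E has a majority.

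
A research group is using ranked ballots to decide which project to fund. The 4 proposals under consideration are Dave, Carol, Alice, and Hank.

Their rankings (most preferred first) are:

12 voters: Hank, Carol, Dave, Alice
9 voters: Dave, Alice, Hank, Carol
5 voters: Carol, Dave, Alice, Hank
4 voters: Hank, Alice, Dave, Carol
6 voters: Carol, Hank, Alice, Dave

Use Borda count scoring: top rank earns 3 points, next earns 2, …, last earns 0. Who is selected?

Hank

Borda scores:
  Dave: 12·1 + 9·3 + 5·2 + 4·1 + 6·0 = 53
  Carol: 12·2 + 9·0 + 5·3 + 4·0 + 6·3 = 57
  Alice: 12·0 + 9·2 + 5·1 + 4·2 + 6·1 = 37
  Hank: 12·3 + 9·1 + 5·0 + 4·3 + 6·2 = 69
Hank has the highest total.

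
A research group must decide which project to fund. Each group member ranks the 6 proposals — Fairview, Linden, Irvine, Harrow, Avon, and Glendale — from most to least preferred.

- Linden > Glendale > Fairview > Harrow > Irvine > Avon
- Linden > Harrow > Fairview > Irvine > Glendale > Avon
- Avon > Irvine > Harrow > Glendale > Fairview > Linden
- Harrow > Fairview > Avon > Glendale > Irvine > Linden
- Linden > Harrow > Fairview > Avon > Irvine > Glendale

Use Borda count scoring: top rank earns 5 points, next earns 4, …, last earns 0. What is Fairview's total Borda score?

Borda scores:
  Fairview: 3 + 3 + 1 + 4 + 3 = 14
  Linden: 5 + 5 + 0 + 0 + 5 = 15
  Irvine: 1 + 2 + 4 + 1 + 1 = 9
  Harrow: 2 + 4 + 3 + 5 + 4 = 18
  Avon: 0 + 0 + 5 + 3 + 2 = 10
  Glendale: 4 + 1 + 2 + 2 + 0 = 9

14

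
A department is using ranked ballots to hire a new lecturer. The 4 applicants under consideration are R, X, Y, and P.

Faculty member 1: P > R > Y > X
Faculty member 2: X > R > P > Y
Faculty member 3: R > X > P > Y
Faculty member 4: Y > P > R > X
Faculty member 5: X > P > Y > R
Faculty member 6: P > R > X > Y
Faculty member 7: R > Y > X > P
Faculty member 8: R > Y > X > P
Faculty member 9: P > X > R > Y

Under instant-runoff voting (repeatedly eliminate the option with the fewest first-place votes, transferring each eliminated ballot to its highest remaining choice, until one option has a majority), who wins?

P

Round 1: R 3, P 3, X 2, Y 1. Y has the fewest and is eliminated.
Round 2: P 4, R 3, X 2. X has the fewest and is eliminated.
Round 3: P 5, R 4. P has a majority.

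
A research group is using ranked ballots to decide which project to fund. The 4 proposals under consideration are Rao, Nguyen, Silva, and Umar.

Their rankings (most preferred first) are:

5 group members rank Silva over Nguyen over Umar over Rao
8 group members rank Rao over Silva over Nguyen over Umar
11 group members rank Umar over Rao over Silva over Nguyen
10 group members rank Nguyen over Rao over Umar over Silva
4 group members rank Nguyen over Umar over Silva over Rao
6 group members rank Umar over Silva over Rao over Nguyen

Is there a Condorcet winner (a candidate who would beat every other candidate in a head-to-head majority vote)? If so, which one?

None — there is no Condorcet winner

Head-to-head results (44 voters total):
Rao vs Nguyen: Rao wins 25–19.
Rao vs Silva: Rao wins 29–15.
Rao vs Umar: Umar wins 26–18.
Nguyen vs Silva: Silva wins 30–14.
Nguyen vs Umar: Nguyen wins 27–17.
Silva vs Umar: Umar wins 31–13.
No candidate beats all others: Rao beats Nguyen beats Umar beats Rao, a majority cycle.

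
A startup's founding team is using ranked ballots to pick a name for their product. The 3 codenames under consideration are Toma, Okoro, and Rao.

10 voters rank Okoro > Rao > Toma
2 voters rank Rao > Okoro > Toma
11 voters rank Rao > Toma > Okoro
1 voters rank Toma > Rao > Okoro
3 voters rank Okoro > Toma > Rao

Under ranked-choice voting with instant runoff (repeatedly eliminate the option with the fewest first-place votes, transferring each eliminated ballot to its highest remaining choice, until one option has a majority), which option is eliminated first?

Toma

Round 1: Okoro 13, Rao 13, Toma 1. Toma has the fewest and is eliminated.
Round 2: Rao 14, Okoro 13. Rao has a majority.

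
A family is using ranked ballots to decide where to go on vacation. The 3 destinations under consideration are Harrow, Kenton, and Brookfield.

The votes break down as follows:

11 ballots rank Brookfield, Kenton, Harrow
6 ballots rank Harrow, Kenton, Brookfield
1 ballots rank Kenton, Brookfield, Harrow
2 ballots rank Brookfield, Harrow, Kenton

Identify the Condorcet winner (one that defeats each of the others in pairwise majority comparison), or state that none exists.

Head-to-head results (20 voters total):
Harrow vs Kenton: Kenton wins 12–8.
Harrow vs Brookfield: Brookfield wins 14–6.
Kenton vs Brookfield: Brookfield wins 13–7.
Brookfield beats each rival — Harrow (14–6), Kenton (13–7) — so Brookfield is the Condorcet winner.

Brookfield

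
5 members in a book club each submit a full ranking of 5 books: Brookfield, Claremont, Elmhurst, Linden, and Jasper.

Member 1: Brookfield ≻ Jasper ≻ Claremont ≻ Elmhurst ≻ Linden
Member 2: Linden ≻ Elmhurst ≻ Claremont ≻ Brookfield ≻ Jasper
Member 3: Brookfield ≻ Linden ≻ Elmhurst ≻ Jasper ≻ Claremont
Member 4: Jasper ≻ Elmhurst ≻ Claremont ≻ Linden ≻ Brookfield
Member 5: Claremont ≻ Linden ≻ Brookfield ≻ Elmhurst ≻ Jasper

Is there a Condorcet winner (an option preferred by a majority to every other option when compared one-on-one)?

Head-to-head results (5 voters total):
Brookfield vs Claremont: Claremont wins 3–2.
Brookfield vs Elmhurst: Brookfield wins 3–2.
Brookfield vs Linden: Linden wins 3–2.
Brookfield vs Jasper: Brookfield wins 4–1.
Claremont vs Elmhurst: Elmhurst wins 3–2.
Claremont vs Linden: Claremont wins 3–2.
Claremont vs Jasper: Jasper wins 3–2.
Elmhurst vs Linden: Linden wins 3–2.
Elmhurst vs Jasper: Elmhurst wins 3–2.
Linden vs Jasper: Linden wins 3–2.
No candidate beats all others: Brookfield beats Elmhurst beats Claremont beats Brookfield, a majority cycle.

No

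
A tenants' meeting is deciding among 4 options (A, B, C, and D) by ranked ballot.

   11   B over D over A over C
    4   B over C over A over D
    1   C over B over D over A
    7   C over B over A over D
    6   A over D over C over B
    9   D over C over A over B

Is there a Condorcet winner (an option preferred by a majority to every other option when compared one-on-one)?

No

Head-to-head results (38 voters total):
A vs B: B wins 23–15.
A vs C: C wins 21–17.
A vs D: D wins 21–17.
B vs C: C wins 23–15.
B vs D: B wins 23–15.
C vs D: D wins 26–12.
No candidate beats all others: B beats D beats C beats B, a majority cycle.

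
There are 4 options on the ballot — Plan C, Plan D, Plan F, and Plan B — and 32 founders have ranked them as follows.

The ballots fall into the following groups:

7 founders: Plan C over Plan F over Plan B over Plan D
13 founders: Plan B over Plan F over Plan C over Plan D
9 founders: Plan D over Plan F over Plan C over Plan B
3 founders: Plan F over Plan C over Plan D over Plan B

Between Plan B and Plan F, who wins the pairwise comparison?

Plan F

Ballots ranking Plan B above Plan F: 13.
Ballots ranking Plan F above Plan B: 7+9+3 = 19.
Plan F wins the head-to-head, 19–13.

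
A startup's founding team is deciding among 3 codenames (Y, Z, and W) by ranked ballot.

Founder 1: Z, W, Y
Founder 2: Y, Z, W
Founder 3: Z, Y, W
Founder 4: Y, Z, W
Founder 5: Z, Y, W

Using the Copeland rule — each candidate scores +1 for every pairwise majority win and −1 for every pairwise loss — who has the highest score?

Pairwise results:
  Y vs Z: Z wins 3–2.
  Y vs W: Y wins 4–1.
  Z vs W: Z wins 5–0.
Copeland scores (wins − losses):
  Y: 1 − 1 = 0
  Z: 2 − 0 = 2
  W: 0 − 2 = -2
Z has the best Copeland score.

Z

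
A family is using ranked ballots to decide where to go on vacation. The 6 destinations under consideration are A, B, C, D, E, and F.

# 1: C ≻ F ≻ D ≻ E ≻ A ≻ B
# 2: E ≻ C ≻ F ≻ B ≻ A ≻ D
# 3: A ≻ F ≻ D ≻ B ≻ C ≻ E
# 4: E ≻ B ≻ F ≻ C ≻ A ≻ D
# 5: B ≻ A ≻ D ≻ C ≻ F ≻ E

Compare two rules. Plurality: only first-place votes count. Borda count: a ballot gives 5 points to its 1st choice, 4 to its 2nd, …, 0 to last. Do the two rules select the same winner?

No

Plurality first-place counts: A 1, B 1, C 1, D 0, E 2, F 0 → E.
Borda totals: A 12, B 13, C 14, D 9, E 12, F 15 → F.
The two rules disagree: plurality picks E, Borda picks F.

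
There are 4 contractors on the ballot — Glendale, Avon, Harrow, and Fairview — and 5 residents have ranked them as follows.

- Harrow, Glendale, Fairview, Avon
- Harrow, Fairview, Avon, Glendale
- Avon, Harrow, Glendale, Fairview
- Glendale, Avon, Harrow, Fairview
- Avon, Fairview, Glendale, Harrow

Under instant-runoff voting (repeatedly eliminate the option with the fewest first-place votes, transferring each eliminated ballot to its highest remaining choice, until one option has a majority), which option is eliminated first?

Round 1: Avon 2, Harrow 2, Glendale 1, Fairview 0. Fairview has the fewest and is eliminated.
Round 2: Avon 2, Harrow 2, Glendale 1. Glendale has the fewest and is eliminated.
Round 3: Avon 3, Harrow 2. Avon has a majority.

Fairview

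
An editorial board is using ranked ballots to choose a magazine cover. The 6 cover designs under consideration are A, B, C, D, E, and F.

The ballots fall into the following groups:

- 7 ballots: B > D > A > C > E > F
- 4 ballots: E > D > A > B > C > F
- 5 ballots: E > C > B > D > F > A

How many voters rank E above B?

9

Ballots ranking E above B: 4+5 = 9.
Ballots ranking B above E: 7.
So 9 of 16 voters prefer E to B.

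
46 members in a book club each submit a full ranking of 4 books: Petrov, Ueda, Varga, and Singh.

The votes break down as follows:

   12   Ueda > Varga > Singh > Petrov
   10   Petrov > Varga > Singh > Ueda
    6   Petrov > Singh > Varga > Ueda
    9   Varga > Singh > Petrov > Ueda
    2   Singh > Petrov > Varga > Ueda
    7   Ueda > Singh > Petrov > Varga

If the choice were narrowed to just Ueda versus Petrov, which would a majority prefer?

Ballots ranking Ueda above Petrov: 12+7 = 19.
Ballots ranking Petrov above Ueda: 10+6+9+2 = 27.
Petrov wins the head-to-head, 27–19.

Petrov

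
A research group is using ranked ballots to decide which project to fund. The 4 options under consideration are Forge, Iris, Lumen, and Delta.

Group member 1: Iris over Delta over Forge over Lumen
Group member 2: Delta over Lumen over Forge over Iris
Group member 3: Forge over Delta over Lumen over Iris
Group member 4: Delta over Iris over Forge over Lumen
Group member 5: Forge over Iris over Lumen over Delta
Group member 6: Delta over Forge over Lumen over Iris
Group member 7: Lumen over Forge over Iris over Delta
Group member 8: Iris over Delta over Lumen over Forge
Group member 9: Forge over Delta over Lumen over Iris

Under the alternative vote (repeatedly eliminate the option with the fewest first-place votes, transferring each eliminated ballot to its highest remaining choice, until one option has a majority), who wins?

Round 1: Forge 3, Delta 3, Iris 2, Lumen 1. Lumen has the fewest and is eliminated.
Round 2: Forge 4, Delta 3, Iris 2. Iris has the fewest and is eliminated.
Round 3: Delta 5, Forge 4. Delta has a majority.

Delta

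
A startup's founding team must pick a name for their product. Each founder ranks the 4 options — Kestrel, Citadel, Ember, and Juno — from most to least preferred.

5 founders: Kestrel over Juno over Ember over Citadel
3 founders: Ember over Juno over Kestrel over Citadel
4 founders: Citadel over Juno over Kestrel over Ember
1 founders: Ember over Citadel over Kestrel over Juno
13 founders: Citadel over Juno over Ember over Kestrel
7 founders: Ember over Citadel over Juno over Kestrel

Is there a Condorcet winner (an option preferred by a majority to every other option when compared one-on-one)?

Yes

Head-to-head results (33 voters total):
Kestrel vs Citadel: Citadel wins 25–8.
Kestrel vs Ember: Ember wins 24–9.
Kestrel vs Juno: Juno wins 27–6.
Citadel vs Ember: Citadel wins 17–16.
Citadel vs Juno: Citadel wins 25–8.
Ember vs Juno: Juno wins 22–11.
Citadel beats each rival — Kestrel (25–8), Ember (17–16), Juno (25–8) — so Citadel is the Condorcet winner.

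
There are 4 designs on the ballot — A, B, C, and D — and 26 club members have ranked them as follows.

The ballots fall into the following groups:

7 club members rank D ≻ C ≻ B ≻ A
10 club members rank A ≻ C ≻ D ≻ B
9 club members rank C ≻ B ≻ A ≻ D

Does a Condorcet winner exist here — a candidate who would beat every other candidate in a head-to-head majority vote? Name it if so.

C

Head-to-head results (26 voters total):
A vs B: B wins 16–10.
A vs C: C wins 16–10.
A vs D: A wins 19–7.
B vs C: C wins 26–0.
B vs D: D wins 17–9.
C vs D: C wins 19–7.
C beats each rival — A (16–10), B (26–0), D (19–7) — so C is the Condorcet winner.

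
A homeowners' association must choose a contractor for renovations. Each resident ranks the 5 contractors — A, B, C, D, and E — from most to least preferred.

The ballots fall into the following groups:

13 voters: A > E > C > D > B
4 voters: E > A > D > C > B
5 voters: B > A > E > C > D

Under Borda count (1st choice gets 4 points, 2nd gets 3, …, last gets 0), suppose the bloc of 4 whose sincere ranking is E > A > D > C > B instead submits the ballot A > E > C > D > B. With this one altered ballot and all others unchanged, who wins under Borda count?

Borda totals with the altered ballot: A 83, B 20, C 39, D 17, E 61.
The winner is unchanged: still A.

A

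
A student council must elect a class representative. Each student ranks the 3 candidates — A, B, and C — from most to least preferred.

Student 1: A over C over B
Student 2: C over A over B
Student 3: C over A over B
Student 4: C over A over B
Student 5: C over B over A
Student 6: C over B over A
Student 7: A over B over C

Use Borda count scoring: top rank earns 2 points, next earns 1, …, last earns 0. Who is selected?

C

Borda scores:
  A: 2 + 1 + 1 + 1 + 0 + 0 + 2 = 7
  B: 0 + 0 + 0 + 0 + 1 + 1 + 1 = 3
  C: 1 + 2 + 2 + 2 + 2 + 2 + 0 = 11
C has the highest total.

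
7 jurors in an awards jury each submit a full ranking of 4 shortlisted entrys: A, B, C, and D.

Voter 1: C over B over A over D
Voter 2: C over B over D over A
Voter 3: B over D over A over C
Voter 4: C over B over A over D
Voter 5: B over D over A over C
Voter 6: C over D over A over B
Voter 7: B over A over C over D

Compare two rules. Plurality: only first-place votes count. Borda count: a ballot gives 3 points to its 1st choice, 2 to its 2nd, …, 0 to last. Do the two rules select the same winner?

Plurality first-place counts: A 0, B 3, C 4, D 0 → C.
Borda totals: A 7, B 15, C 13, D 7 → B.
The two rules disagree: plurality picks C, Borda picks B.

No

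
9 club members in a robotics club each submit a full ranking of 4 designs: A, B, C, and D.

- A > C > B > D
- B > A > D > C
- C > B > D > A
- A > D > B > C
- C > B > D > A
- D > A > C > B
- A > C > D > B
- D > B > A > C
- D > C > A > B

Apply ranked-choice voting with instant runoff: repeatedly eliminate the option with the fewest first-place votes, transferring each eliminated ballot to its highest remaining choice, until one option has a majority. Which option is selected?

Round 1: A 3, D 3, C 2, B 1. B has the fewest and is eliminated.
Round 2: A 4, D 3, C 2. C has the fewest and is eliminated.
Round 3: D 5, A 4. D has a majority.

D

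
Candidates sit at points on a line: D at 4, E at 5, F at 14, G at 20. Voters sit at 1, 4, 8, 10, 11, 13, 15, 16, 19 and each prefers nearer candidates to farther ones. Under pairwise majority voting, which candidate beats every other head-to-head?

With single-peaked preferences on a line, the Condorcet winner is the candidate closest to the median voter.
The median voter (position 11) is closest to F at 14.
Check: F vs D — voters closer to F: 6 of 9.

F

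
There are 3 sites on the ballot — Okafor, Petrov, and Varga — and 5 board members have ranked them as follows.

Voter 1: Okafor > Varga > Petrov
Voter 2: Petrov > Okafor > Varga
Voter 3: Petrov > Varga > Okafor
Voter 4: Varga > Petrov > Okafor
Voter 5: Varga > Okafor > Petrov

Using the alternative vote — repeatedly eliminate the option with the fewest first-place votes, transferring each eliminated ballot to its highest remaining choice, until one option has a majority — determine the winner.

Round 1: Petrov 2, Varga 2, Okafor 1. Okafor has the fewest and is eliminated.
Round 2: Varga 3, Petrov 2. Varga has a majority.

Varga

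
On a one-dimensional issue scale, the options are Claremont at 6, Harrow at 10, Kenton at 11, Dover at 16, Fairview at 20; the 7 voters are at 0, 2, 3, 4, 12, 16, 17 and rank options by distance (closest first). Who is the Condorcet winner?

With single-peaked preferences on a line, the Condorcet winner is the candidate closest to the median voter.
The median voter (position 4) is closest to Claremont at 6.
Check: Claremont vs Harrow — voters closer to Claremont: 4 of 7.

Claremont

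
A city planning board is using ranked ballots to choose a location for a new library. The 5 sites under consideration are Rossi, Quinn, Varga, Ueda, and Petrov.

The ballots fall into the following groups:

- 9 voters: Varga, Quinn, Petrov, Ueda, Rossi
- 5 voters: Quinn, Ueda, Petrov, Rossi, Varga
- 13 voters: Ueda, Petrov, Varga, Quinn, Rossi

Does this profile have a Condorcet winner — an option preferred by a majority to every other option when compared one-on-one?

Head-to-head results (27 voters total):
Rossi vs Quinn: Quinn wins 27–0.
Rossi vs Varga: Varga wins 22–5.
Rossi vs Ueda: Ueda wins 27–0.
Rossi vs Petrov: Petrov wins 27–0.
Quinn vs Varga: Varga wins 22–5.
Quinn vs Ueda: Quinn wins 14–13.
Quinn vs Petrov: Quinn wins 14–13.
Varga vs Ueda: Ueda wins 18–9.
Varga vs Petrov: Petrov wins 18–9.
Ueda vs Petrov: Ueda wins 18–9.
No candidate beats all others: Quinn beats Ueda beats Varga beats Quinn, a majority cycle.

No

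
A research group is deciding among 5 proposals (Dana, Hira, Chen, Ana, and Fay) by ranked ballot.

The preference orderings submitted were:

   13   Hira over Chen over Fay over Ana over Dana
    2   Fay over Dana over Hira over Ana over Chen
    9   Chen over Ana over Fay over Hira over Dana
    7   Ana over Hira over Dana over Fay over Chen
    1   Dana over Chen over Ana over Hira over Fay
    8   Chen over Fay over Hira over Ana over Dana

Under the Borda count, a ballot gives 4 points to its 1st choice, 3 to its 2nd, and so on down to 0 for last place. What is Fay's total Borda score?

83

Borda scores:
  Dana: 13·0 + 2·3 + 9·0 + 7·2 + 4 + 8·0 = 24
  Hira: 13·4 + 2·2 + 9·1 + 7·3 + 1 + 8·2 = 103
  Chen: 13·3 + 2·0 + 9·4 + 7·0 + 3 + 8·4 = 110
  Ana: 13·1 + 2·1 + 9·3 + 7·4 + 2 + 8·1 = 80
  Fay: 13·2 + 2·4 + 9·2 + 7·1 + 0 + 8·3 = 83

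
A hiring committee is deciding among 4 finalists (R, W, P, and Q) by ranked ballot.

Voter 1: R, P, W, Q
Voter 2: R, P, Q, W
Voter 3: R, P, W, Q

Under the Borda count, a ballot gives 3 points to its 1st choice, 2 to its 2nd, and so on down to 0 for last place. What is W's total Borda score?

Borda scores:
  R: 3 + 3 + 3 = 9
  W: 1 + 0 + 1 = 2
  P: 2 + 2 + 2 = 6
  Q: 0 + 1 + 0 = 1

2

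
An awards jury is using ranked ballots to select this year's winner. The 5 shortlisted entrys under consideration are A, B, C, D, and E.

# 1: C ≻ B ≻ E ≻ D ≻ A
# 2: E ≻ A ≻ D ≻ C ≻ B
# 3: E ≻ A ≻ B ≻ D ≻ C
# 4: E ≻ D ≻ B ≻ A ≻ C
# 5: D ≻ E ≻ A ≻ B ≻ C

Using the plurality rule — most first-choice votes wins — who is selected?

First-place vote totals:
  A: 0
  B: 0
  C: 1
  D: 1
  E: 3
E has the most first-place votes.

E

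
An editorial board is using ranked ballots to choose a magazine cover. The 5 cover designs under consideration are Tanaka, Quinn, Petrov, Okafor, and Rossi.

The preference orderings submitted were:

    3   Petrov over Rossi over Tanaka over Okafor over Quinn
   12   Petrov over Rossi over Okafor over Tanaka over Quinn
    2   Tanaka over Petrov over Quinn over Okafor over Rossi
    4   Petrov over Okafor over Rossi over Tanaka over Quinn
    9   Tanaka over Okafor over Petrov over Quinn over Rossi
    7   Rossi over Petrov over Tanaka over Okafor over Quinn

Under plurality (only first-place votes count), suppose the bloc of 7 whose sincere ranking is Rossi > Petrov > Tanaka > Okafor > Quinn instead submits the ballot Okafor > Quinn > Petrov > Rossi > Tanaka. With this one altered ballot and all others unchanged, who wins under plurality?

Petrov

First-place totals with the altered ballot: Tanaka 11, Quinn 0, Petrov 19, Okafor 7, Rossi 0.
The winner is unchanged: still Petrov.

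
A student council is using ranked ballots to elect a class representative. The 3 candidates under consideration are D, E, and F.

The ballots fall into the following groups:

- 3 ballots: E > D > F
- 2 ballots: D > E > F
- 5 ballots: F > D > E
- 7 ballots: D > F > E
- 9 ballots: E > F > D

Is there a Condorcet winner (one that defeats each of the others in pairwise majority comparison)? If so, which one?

Head-to-head results (26 voters total):
D vs E: D wins 14–12.
D vs F: F wins 14–12.
E vs F: E wins 14–12.
No candidate beats all others: D beats E beats F beats D, a majority cycle.

No Condorcet winner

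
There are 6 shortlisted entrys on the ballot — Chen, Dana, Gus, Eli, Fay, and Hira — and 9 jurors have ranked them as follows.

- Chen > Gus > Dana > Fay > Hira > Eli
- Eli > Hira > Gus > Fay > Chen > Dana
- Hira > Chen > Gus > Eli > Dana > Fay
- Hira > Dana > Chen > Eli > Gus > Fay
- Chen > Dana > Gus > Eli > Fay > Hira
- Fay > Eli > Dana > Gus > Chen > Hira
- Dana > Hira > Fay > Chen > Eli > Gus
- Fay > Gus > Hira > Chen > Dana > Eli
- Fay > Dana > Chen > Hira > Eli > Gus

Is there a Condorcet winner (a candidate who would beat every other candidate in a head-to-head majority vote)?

Head-to-head results (9 voters total):
Chen vs Dana: Chen wins 5–4.
Chen vs Gus: Chen wins 6–3.
Chen vs Eli: Chen wins 7–2.
Chen vs Fay: Fay wins 5–4.
Chen vs Hira: Hira wins 5–4.
Dana vs Gus: Dana wins 5–4.
Dana vs Eli: Dana wins 6–3.
Dana vs Fay: Dana wins 5–4.
Dana vs Hira: Dana wins 5–4.
Gus vs Eli: Eli wins 5–4.
Gus vs Fay: Gus wins 5–4.
Gus vs Hira: Hira wins 5–4.
Eli vs Fay: Fay wins 5–4.
Eli vs Hira: Hira wins 6–3.
Fay vs Hira: Fay wins 5–4.
No candidate beats all others: Chen beats Dana beats Fay beats Chen, a majority cycle.

No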